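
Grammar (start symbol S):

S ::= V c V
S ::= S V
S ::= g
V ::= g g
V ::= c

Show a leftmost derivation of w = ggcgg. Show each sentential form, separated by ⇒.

S ⇒ VcV ⇒ ggcV ⇒ ggcgg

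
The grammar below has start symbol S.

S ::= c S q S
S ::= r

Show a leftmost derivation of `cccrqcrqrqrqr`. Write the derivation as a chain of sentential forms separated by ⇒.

S⇒cSqS⇒ccSqSqS⇒cccSqSqSqS⇒cccrqSqSqS⇒cccrqcSqSqSqS⇒cccrqcrqSqSqS⇒cccrqcrqrqSqS⇒cccrqcrqrqrqS⇒cccrqcrqrqrqr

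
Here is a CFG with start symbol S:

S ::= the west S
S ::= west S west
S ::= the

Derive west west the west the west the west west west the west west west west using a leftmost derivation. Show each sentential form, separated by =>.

S => west S west => west west S west west => west west the west S west west => west west the west the west S west west => west west the west the west the west S west west => west west the west the west the west west S west west west => west west the west the west the west west west S west west west west => west west the west the west the west west west the west west west west

S => west S west   [S ::= west S west]
west S west => west west S west west   [S ::= west S west]
west west S west west => west west the west S west west   [S ::= the west S]
west west the west S west west => west west the west the west S west west   [S ::= the west S]
west west the west the west S west west => west west the west the west the west S west west   [S ::= the west S]
west west the west the west the west S west west => west west the west the west the west west S west west west   [S ::= west S west]
west west the west the west the west west S west west west => west west the west the west the west west west S west west west west   [S ::= west S west]
west west the west the west the west west west S west west west west => west west the west the west the west west west the west west west west   [S ::= the]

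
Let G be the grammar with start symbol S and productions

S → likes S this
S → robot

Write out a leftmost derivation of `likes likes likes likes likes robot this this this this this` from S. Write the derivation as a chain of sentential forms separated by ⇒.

S ⇒ likes S this ⇒ likes likes S this this ⇒ likes likes likes S this this this ⇒ likes likes likes likes S this this this this ⇒ likes likes likes likes likes S this this this this this ⇒ likes likes likes likes likes robot this this this this this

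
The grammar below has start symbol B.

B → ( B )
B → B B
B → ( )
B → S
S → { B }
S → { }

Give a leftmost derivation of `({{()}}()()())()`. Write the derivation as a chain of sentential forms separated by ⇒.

B ⇒ BB ⇒ (B)B ⇒ (BB)B ⇒ (BBB)B ⇒ (SBB)B ⇒ ({B}BB)B ⇒ ({S}BB)B ⇒ ({{B}}BB)B ⇒ ({{()}}BB)B ⇒ ({{()}}BBB)B ⇒ ({{()}}()BB)B ⇒ ({{()}}()()B)B ⇒ ({{()}}()()())B ⇒ ({{()}}()()())()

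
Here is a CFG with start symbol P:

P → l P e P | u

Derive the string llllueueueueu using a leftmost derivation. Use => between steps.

P=>lPeP=>llPePeP=>lllPePePeP=>llllPePePePeP=>lllluePePePeP=>llllueuePePeP=>llllueueuePeP=>llllueueueueP=>llllueueueueu

P => lPeP   [P → l P e P]
lPeP => llPePeP   [P → l P e P]
llPePeP => lllPePePeP   [P → l P e P]
lllPePePeP => llllPePePePeP   [P → l P e P]
llllPePePePeP => lllluePePePeP   [P → u]
lllluePePePeP => llllueuePePeP   [P → u]
llllueuePePeP => llllueueuePeP   [P → u]
llllueueuePeP => llllueueueueP   [P → u]
llllueueueueP => llllueueueueu   [P → u]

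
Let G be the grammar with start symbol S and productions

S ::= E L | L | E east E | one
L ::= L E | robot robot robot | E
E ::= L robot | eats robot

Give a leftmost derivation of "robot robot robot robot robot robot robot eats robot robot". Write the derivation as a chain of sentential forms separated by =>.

S => L   [S ::= L]
L => L E   [L ::= L E]
L E => L E E   [L ::= L E]
L E E => robot robot robot E E   [L ::= robot robot robot]
robot robot robot E E => robot robot robot L robot E   [E ::= L robot]
robot robot robot L robot E => robot robot robot robot robot robot robot E   [L ::= robot robot robot]
robot robot robot robot robot robot robot E => robot robot robot robot robot robot robot L robot   [E ::= L robot]
robot robot robot robot robot robot robot L robot => robot robot robot robot robot robot robot E robot   [L ::= E]
robot robot robot robot robot robot robot E robot => robot robot robot robot robot robot robot eats robot robot   [E ::= eats robot]

S => L => L E => L E E => robot robot robot E E => robot robot robot L robot E => robot robot robot robot robot robot robot E => robot robot robot robot robot robot robot L robot => robot robot robot robot robot robot robot E robot => robot robot robot robot robot robot robot eats robot robot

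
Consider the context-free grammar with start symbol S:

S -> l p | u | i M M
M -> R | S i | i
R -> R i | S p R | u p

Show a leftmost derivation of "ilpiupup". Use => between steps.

S => iMM   [S -> i M M]
iMM => iSiM   [M -> S i]
iSiM => ilpiM   [S -> l p]
ilpiM => ilpiR   [M -> R]
ilpiR => ilpiSpR   [R -> S p R]
ilpiSpR => ilpiupR   [S -> u]
ilpiupR => ilpiupup   [R -> u p]

S=>iMM=>iSiM=>ilpiM=>ilpiR=>ilpiSpR=>ilpiupR=>ilpiupup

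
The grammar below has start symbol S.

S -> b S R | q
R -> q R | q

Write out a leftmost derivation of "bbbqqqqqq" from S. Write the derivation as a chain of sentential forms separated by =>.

S=>bSR=>bbSRR=>bbbSRRR=>bbbqRRR=>bbbqqRRR=>bbbqqqRRR=>bbbqqqqRR=>bbbqqqqqR=>bbbqqqqqq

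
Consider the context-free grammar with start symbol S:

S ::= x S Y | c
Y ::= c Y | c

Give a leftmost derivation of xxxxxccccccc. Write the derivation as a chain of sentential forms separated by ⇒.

S ⇒ xSY   [S ::= x S Y]
xSY ⇒ xxSYY   [S ::= x S Y]
xxSYY ⇒ xxxSYYY   [S ::= x S Y]
xxxSYYY ⇒ xxxxSYYYY   [S ::= x S Y]
xxxxSYYYY ⇒ xxxxxSYYYYY   [S ::= x S Y]
xxxxxSYYYYY ⇒ xxxxxcYYYYY   [S ::= c]
xxxxxcYYYYY ⇒ xxxxxccYYYYY   [Y ::= c Y]
xxxxxccYYYYY ⇒ xxxxxcccYYYY   [Y ::= c]
xxxxxcccYYYY ⇒ xxxxxccccYYY   [Y ::= c]
xxxxxccccYYY ⇒ xxxxxcccccYY   [Y ::= c]
xxxxxcccccYY ⇒ xxxxxccccccY   [Y ::= c]
xxxxxccccccY ⇒ xxxxxccccccc   [Y ::= c]

S⇒xSY⇒xxSYY⇒xxxSYYY⇒xxxxSYYYY⇒xxxxxSYYYYY⇒xxxxxcYYYYY⇒xxxxxccYYYYY⇒xxxxxcccYYYY⇒xxxxxccccYYY⇒xxxxxcccccYY⇒xxxxxccccccY⇒xxxxxccccccc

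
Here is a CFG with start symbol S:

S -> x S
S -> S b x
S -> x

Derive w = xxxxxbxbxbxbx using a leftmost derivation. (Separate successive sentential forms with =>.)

S=>xS=>xxS=>xxSbx=>xxxSbx=>xxxSbxbx=>xxxSbxbxbx=>xxxSbxbxbxbx=>xxxxSbxbxbxbx=>xxxxxbxbxbxbx

S => xS   [S -> x S]
xS => xxS   [S -> x S]
xxS => xxSbx   [S -> S b x]
xxSbx => xxxSbx   [S -> x S]
xxxSbx => xxxSbxbx   [S -> S b x]
xxxSbxbx => xxxSbxbxbx   [S -> S b x]
xxxSbxbxbx => xxxSbxbxbxbx   [S -> S b x]
xxxSbxbxbxbx => xxxxSbxbxbxbx   [S -> x S]
xxxxSbxbxbxbx => xxxxxbxbxbxbx   [S -> x]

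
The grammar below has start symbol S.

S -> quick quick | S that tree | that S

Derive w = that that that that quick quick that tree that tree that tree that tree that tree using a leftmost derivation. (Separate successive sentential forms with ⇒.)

S ⇒ that S ⇒ that S that tree ⇒ that that S that tree ⇒ that that S that tree that tree ⇒ that that that S that tree that tree ⇒ that that that S that tree that tree that tree ⇒ that that that S that tree that tree that tree that tree ⇒ that that that S that tree that tree that tree that tree that tree ⇒ that that that that S that tree that tree that tree that tree that tree ⇒ that that that that quick quick that tree that tree that tree that tree that tree

S ⇒ that S   [S -> that S]
that S ⇒ that S that tree   [S -> S that tree]
that S that tree ⇒ that that S that tree   [S -> that S]
that that S that tree ⇒ that that S that tree that tree   [S -> S that tree]
that that S that tree that tree ⇒ that that that S that tree that tree   [S -> that S]
that that that S that tree that tree ⇒ that that that S that tree that tree that tree   [S -> S that tree]
that that that S that tree that tree that tree ⇒ that that that S that tree that tree that tree that tree   [S -> S that tree]
that that that S that tree that tree that tree that tree ⇒ that that that S that tree that tree that tree that tree that tree   [S -> S that tree]
that that that S that tree that tree that tree that tree that tree ⇒ that that that that S that tree that tree that tree that tree that tree   [S -> that S]
that that that that S that tree that tree that tree that tree that tree ⇒ that that that that quick quick that tree that tree that tree that tree that tree   [S -> quick quick]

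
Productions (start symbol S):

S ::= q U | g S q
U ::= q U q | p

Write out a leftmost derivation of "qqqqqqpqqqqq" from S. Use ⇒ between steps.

S ⇒ qU   [S ::= q U]
qU ⇒ qqUq   [U ::= q U q]
qqUq ⇒ qqqUqq   [U ::= q U q]
qqqUqq ⇒ qqqqUqqq   [U ::= q U q]
qqqqUqqq ⇒ qqqqqUqqqq   [U ::= q U q]
qqqqqUqqqq ⇒ qqqqqqUqqqqq   [U ::= q U q]
qqqqqqUqqqqq ⇒ qqqqqqpqqqqq   [U ::= p]

S ⇒ qU ⇒ qqUq ⇒ qqqUqq ⇒ qqqqUqqq ⇒ qqqqqUqqqq ⇒ qqqqqqUqqqqq ⇒ qqqqqqpqqqqq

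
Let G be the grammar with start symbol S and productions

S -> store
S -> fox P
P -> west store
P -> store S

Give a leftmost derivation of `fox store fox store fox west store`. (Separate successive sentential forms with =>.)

S => fox P => fox store S => fox store fox P => fox store fox store S => fox store fox store fox P => fox store fox store fox west store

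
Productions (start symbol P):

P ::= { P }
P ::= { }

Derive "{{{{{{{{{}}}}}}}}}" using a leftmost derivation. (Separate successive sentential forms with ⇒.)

P ⇒ {P} ⇒ {{P}} ⇒ {{{P}}} ⇒ {{{{P}}}} ⇒ {{{{{P}}}}} ⇒ {{{{{{P}}}}}} ⇒ {{{{{{{P}}}}}}} ⇒ {{{{{{{{P}}}}}}}} ⇒ {{{{{{{{{}}}}}}}}}

P ⇒ {P}   [P ::= { P }]
{P} ⇒ {{P}}   [P ::= { P }]
{{P}} ⇒ {{{P}}}   [P ::= { P }]
{{{P}}} ⇒ {{{{P}}}}   [P ::= { P }]
{{{{P}}}} ⇒ {{{{{P}}}}}   [P ::= { P }]
{{{{{P}}}}} ⇒ {{{{{{P}}}}}}   [P ::= { P }]
{{{{{{P}}}}}} ⇒ {{{{{{{P}}}}}}}   [P ::= { P }]
{{{{{{{P}}}}}}} ⇒ {{{{{{{{P}}}}}}}}   [P ::= { P }]
{{{{{{{{P}}}}}}}} ⇒ {{{{{{{{{}}}}}}}}}   [P ::= { }]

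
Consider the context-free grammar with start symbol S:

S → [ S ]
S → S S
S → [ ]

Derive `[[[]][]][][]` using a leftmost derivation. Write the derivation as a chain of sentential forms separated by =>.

S => SS => SSS => [S]SS => [SS]SS => [[S]S]SS => [[[]]S]SS => [[[]][]]SS => [[[]][]][]S => [[[]][]][][]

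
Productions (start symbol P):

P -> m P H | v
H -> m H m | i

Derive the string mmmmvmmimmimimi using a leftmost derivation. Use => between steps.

P => mPH => mmPHH => mmmPHHH => mmmmPHHHH => mmmmvHHHH => mmmmvmHmHHH => mmmmvmmHmmHHH => mmmmvmmimmHHH => mmmmvmmimmiHH => mmmmvmmimmimHmH => mmmmvmmimmimimH => mmmmvmmimmimimi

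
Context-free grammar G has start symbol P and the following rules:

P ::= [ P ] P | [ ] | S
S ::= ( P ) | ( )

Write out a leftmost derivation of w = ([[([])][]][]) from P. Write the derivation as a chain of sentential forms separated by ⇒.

P ⇒ S ⇒ (P) ⇒ ([P]P) ⇒ ([[P]P]P) ⇒ ([[S]P]P) ⇒ ([[(P)]P]P) ⇒ ([[([])]P]P) ⇒ ([[([])][]]P) ⇒ ([[([])][]][])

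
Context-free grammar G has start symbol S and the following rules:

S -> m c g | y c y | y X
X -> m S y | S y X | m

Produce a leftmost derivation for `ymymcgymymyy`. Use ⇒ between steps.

S ⇒ yX ⇒ ymSy ⇒ ymyXy ⇒ ymySyXy ⇒ ymymcgyXy ⇒ ymymcgymSyy ⇒ ymymcgymyXyy ⇒ ymymcgymymyy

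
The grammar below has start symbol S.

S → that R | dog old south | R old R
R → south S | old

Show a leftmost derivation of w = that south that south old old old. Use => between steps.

S => that R => that south S => that south that R => that south that south S => that south that south R old R => that south that south old old R => that south that south old old old

S => that R   [S → that R]
that R => that south S   [R → south S]
that south S => that south that R   [S → that R]
that south that R => that south that south S   [R → south S]
that south that south S => that south that south R old R   [S → R old R]
that south that south R old R => that south that south old old R   [R → old]
that south that south old old R => that south that south old old old   [R → old]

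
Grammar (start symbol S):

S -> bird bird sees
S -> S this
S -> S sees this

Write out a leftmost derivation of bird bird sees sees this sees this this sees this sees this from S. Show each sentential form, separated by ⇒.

S ⇒ S sees this   [S -> S sees this]
S sees this ⇒ S sees this sees this   [S -> S sees this]
S sees this sees this ⇒ S this sees this sees this   [S -> S this]
S this sees this sees this ⇒ S sees this this sees this sees this   [S -> S sees this]
S sees this this sees this sees this ⇒ S sees this sees this this sees this sees this   [S -> S sees this]
S sees this sees this this sees this sees this ⇒ bird bird sees sees this sees this this sees this sees this   [S -> bird bird sees]

S ⇒ S sees this ⇒ S sees this sees this ⇒ S this sees this sees this ⇒ S sees this this sees this sees this ⇒ S sees this sees this this sees this sees this ⇒ bird bird sees sees this sees this this sees this sees this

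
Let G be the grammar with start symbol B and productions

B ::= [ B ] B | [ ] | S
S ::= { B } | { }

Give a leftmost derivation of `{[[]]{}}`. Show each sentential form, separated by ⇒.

B⇒S⇒{B}⇒{[B]B}⇒{[[]]B}⇒{[[]]S}⇒{[[]]{}}

B ⇒ S   [B ::= S]
S ⇒ {B}   [S ::= { B }]
{B} ⇒ {[B]B}   [B ::= [ B ] B]
{[B]B} ⇒ {[[]]B}   [B ::= [ ]]
{[[]]B} ⇒ {[[]]S}   [B ::= S]
{[[]]S} ⇒ {[[]]{}}   [S ::= { }]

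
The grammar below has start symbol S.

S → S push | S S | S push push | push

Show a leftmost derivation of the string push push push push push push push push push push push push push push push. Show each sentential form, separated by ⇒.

S ⇒ S push push ⇒ S S push push ⇒ S push push S push push ⇒ push push push S push push ⇒ push push push S S push push ⇒ push push push S push S push push ⇒ push push push S push push push S push push ⇒ push push push S push push push push push S push push ⇒ push push push S push push push push push push S push push ⇒ push push push push push push push push push push S push push ⇒ push push push push push push push push push push S push push push push ⇒ push push push push push push push push push push push push push push push

S ⇒ S push push   [S → S push push]
S push push ⇒ S S push push   [S → S S]
S S push push ⇒ S push push S push push   [S → S push push]
S push push S push push ⇒ push push push S push push   [S → push]
push push push S push push ⇒ push push push S S push push   [S → S S]
push push push S S push push ⇒ push push push S push S push push   [S → S push]
push push push S push S push push ⇒ push push push S push push push S push push   [S → S push push]
push push push S push push push S push push ⇒ push push push S push push push push push S push push   [S → S push push]
push push push S push push push push push S push push ⇒ push push push S push push push push push push S push push   [S → S push]
push push push S push push push push push push S push push ⇒ push push push push push push push push push push S push push   [S → push]
push push push push push push push push push push S push push ⇒ push push push push push push push push push push S push push push push   [S → S push push]
push push push push push push push push push push S push push push push ⇒ push push push push push push push push push push push push push push push   [S → push]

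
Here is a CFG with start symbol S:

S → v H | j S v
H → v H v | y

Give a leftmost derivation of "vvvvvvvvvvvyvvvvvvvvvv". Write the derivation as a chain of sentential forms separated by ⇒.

S⇒vH⇒vvHv⇒vvvHvv⇒vvvvHvvv⇒vvvvvHvvvv⇒vvvvvvHvvvvv⇒vvvvvvvHvvvvvv⇒vvvvvvvvHvvvvvvv⇒vvvvvvvvvHvvvvvvvv⇒vvvvvvvvvvHvvvvvvvvv⇒vvvvvvvvvvvHvvvvvvvvvv⇒vvvvvvvvvvvyvvvvvvvvvv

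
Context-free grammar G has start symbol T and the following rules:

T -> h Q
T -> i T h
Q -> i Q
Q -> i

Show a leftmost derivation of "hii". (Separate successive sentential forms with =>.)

T => hQ   [T -> h Q]
hQ => hiQ   [Q -> i Q]
hiQ => hii   [Q -> i]

T => hQ => hiQ => hii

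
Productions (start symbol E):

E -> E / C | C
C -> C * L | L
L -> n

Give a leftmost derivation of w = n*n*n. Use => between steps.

E=>C=>C*L=>C*L*L=>L*L*L=>n*L*L=>n*n*L=>n*n*n

E => C   [E -> C]
C => C*L   [C -> C * L]
C*L => C*L*L   [C -> C * L]
C*L*L => L*L*L   [C -> L]
L*L*L => n*L*L   [L -> n]
n*L*L => n*n*L   [L -> n]
n*n*L => n*n*n   [L -> n]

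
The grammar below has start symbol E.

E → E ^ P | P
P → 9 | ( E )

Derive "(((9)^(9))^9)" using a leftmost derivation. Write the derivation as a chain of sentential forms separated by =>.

E=>P=>(E)=>(E^P)=>(P^P)=>((E)^P)=>((E^P)^P)=>((P^P)^P)=>(((E)^P)^P)=>(((P)^P)^P)=>(((9)^P)^P)=>(((9)^(E))^P)=>(((9)^(P))^P)=>(((9)^(9))^P)=>(((9)^(9))^9)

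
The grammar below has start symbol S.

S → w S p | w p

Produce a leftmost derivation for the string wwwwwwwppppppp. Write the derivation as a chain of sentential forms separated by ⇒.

S ⇒ wSp   [S → w S p]
wSp ⇒ wwSpp   [S → w S p]
wwSpp ⇒ wwwSppp   [S → w S p]
wwwSppp ⇒ wwwwSpppp   [S → w S p]
wwwwSpppp ⇒ wwwwwSppppp   [S → w S p]
wwwwwSppppp ⇒ wwwwwwSpppppp   [S → w S p]
wwwwwwSpppppp ⇒ wwwwwwwppppppp   [S → w p]

S⇒wSp⇒wwSpp⇒wwwSppp⇒wwwwSpppp⇒wwwwwSppppp⇒wwwwwwSpppppp⇒wwwwwwwppppppp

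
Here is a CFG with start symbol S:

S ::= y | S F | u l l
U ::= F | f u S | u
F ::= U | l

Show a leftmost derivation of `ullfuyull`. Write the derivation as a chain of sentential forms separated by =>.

S => SF => SFF => SFFF => SFFFF => ullFFFF => ullUFFF => ullfuSFFF => ullfuyFFF => ullfuyUFF => ullfuyuFF => ullfuyulF => ullfuyull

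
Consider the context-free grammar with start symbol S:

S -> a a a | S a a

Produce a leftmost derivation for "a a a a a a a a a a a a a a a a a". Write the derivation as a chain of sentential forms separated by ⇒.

S ⇒ S a a ⇒ S a a a a ⇒ S a a a a a a ⇒ S a a a a a a a a ⇒ S a a a a a a a a a a ⇒ S a a a a a a a a a a a a ⇒ S a a a a a a a a a a a a a a ⇒ a a a a a a a a a a a a a a a a a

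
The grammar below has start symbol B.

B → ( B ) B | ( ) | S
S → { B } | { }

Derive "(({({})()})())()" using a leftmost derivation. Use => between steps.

B => (B)B   [B → ( B ) B]
(B)B => ((B)B)B   [B → ( B ) B]
((B)B)B => ((S)B)B   [B → S]
((S)B)B => (({B})B)B   [S → { B }]
(({B})B)B => (({(B)B})B)B   [B → ( B ) B]
(({(B)B})B)B => (({(S)B})B)B   [B → S]
(({(S)B})B)B => (({({})B})B)B   [S → { }]
(({({})B})B)B => (({({})()})B)B   [B → ( )]
(({({})()})B)B => (({({})()})())B   [B → ( )]
(({({})()})())B => (({({})()})())()   [B → ( )]

B => (B)B => ((B)B)B => ((S)B)B => (({B})B)B => (({(B)B})B)B => (({(S)B})B)B => (({({})B})B)B => (({({})()})B)B => (({({})()})())B => (({({})()})())()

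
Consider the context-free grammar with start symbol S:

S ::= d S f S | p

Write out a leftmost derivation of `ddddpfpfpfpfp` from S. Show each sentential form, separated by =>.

S => dSfS   [S ::= d S f S]
dSfS => ddSfSfS   [S ::= d S f S]
ddSfSfS => dddSfSfSfS   [S ::= d S f S]
dddSfSfSfS => ddddSfSfSfSfS   [S ::= d S f S]
ddddSfSfSfSfS => ddddpfSfSfSfS   [S ::= p]
ddddpfSfSfSfS => ddddpfpfSfSfS   [S ::= p]
ddddpfpfSfSfS => ddddpfpfpfSfS   [S ::= p]
ddddpfpfpfSfS => ddddpfpfpfpfS   [S ::= p]
ddddpfpfpfpfS => ddddpfpfpfpfp   [S ::= p]

S => dSfS => ddSfSfS => dddSfSfSfS => ddddSfSfSfSfS => ddddpfSfSfSfS => ddddpfpfSfSfS => ddddpfpfpfSfS => ddddpfpfpfpfS => ddddpfpfpfpfp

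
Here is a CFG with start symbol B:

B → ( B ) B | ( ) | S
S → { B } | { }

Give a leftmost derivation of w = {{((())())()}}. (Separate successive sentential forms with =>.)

B => S => {B} => {S} => {{B}} => {{(B)B}} => {{((B)B)B}} => {{((())B)B}} => {{((())())B}} => {{((())())()}}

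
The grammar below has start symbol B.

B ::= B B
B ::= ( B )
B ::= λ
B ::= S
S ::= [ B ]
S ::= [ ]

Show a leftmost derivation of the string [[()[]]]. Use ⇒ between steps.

B⇒S⇒[B]⇒[S]⇒[[B]]⇒[[BB]]⇒[[BBB]]⇒[[(B)BB]]⇒[[()BB]]⇒[[()B]]⇒[[()S]]⇒[[()[B]]]⇒[[()[]]]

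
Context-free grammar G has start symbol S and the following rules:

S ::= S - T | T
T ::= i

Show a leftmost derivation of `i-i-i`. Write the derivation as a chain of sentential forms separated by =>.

S => S-T => S-T-T => T-T-T => i-T-T => i-i-T => i-i-i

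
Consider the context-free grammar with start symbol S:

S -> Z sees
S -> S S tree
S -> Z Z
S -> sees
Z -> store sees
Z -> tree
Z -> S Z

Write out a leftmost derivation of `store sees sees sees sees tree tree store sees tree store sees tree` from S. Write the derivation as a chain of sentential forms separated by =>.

S => Z Z   [S -> Z Z]
Z Z => S Z Z   [Z -> S Z]
S Z Z => Z Z Z Z   [S -> Z Z]
Z Z Z Z => S Z Z Z Z   [Z -> S Z]
S Z Z Z Z => S S tree Z Z Z Z   [S -> S S tree]
S S tree Z Z Z Z => Z sees S tree Z Z Z Z   [S -> Z sees]
Z sees S tree Z Z Z Z => store sees sees S tree Z Z Z Z   [Z -> store sees]
store sees sees S tree Z Z Z Z => store sees sees S S tree tree Z Z Z Z   [S -> S S tree]
store sees sees S S tree tree Z Z Z Z => store sees sees sees S tree tree Z Z Z Z   [S -> sees]
store sees sees sees S tree tree Z Z Z Z => store sees sees sees sees tree tree Z Z Z Z   [S -> sees]
store sees sees sees sees tree tree Z Z Z Z => store sees sees sees sees tree tree store sees Z Z Z   [Z -> store sees]
store sees sees sees sees tree tree store sees Z Z Z => store sees sees sees sees tree tree store sees tree Z Z   [Z -> tree]
store sees sees sees sees tree tree store sees tree Z Z => store sees sees sees sees tree tree store sees tree store sees Z   [Z -> store sees]
store sees sees sees sees tree tree store sees tree store sees Z => store sees sees sees sees tree tree store sees tree store sees tree   [Z -> tree]

S => Z Z => S Z Z => Z Z Z Z => S Z Z Z Z => S S tree Z Z Z Z => Z sees S tree Z Z Z Z => store sees sees S tree Z Z Z Z => store sees sees S S tree tree Z Z Z Z => store sees sees sees S tree tree Z Z Z Z => store sees sees sees sees tree tree Z Z Z Z => store sees sees sees sees tree tree store sees Z Z Z => store sees sees sees sees tree tree store sees tree Z Z => store sees sees sees sees tree tree store sees tree store sees Z => store sees sees sees sees tree tree store sees tree store sees tree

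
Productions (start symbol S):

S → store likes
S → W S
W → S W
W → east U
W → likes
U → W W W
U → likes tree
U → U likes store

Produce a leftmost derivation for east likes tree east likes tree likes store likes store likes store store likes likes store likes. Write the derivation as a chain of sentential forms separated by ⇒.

S ⇒ W S ⇒ S W S ⇒ W S W S ⇒ east U S W S ⇒ east likes tree S W S ⇒ east likes tree W S W S ⇒ east likes tree east U S W S ⇒ east likes tree east U likes store S W S ⇒ east likes tree east U likes store likes store S W S ⇒ east likes tree east U likes store likes store likes store S W S ⇒ east likes tree east likes tree likes store likes store likes store S W S ⇒ east likes tree east likes tree likes store likes store likes store store likes W S ⇒ east likes tree east likes tree likes store likes store likes store store likes likes S ⇒ east likes tree east likes tree likes store likes store likes store store likes likes store likes

S ⇒ W S   [S → W S]
W S ⇒ S W S   [W → S W]
S W S ⇒ W S W S   [S → W S]
W S W S ⇒ east U S W S   [W → east U]
east U S W S ⇒ east likes tree S W S   [U → likes tree]
east likes tree S W S ⇒ east likes tree W S W S   [S → W S]
east likes tree W S W S ⇒ east likes tree east U S W S   [W → east U]
east likes tree east U S W S ⇒ east likes tree east U likes store S W S   [U → U likes store]
east likes tree east U likes store S W S ⇒ east likes tree east U likes store likes store S W S   [U → U likes store]
east likes tree east U likes store likes store S W S ⇒ east likes tree east U likes store likes store likes store S W S   [U → U likes store]
east likes tree east U likes store likes store likes store S W S ⇒ east likes tree east likes tree likes store likes store likes store S W S   [U → likes tree]
east likes tree east likes tree likes store likes store likes store S W S ⇒ east likes tree east likes tree likes store likes store likes store store likes W S   [S → store likes]
east likes tree east likes tree likes store likes store likes store store likes W S ⇒ east likes tree east likes tree likes store likes store likes store store likes likes S   [W → likes]
east likes tree east likes tree likes store likes store likes store store likes likes S ⇒ east likes tree east likes tree likes store likes store likes store store likes likes store likes   [S → store likes]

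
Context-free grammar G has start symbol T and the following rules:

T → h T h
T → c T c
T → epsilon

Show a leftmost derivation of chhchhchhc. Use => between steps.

T => cTc   [T → c T c]
cTc => chThc   [T → h T h]
chThc => chhThhc   [T → h T h]
chhThhc => chhcTchhc   [T → c T c]
chhcTchhc => chhchThchhc   [T → h T h]
chhchThchhc => chhchhchhc   [T → epsilon]

T=>cTc=>chThc=>chhThhc=>chhcTchhc=>chhchThchhc=>chhchhchhc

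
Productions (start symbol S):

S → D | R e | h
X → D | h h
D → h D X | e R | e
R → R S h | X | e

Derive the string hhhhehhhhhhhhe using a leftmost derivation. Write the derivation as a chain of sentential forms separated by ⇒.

S ⇒ Re   [S → R e]
Re ⇒ Xe   [R → X]
Xe ⇒ De   [X → D]
De ⇒ hDXe   [D → h D X]
hDXe ⇒ hhDXXe   [D → h D X]
hhDXXe ⇒ hhhDXXXe   [D → h D X]
hhhDXXXe ⇒ hhhhDXXXXe   [D → h D X]
hhhhDXXXXe ⇒ hhhheXXXXe   [D → e]
hhhheXXXXe ⇒ hhhhehhXXXe   [X → h h]
hhhhehhXXXe ⇒ hhhhehhhhXXe   [X → h h]
hhhhehhhhXXe ⇒ hhhhehhhhhhXe   [X → h h]
hhhhehhhhhhXe ⇒ hhhhehhhhhhhhe   [X → h h]

S ⇒ Re ⇒ Xe ⇒ De ⇒ hDXe ⇒ hhDXXe ⇒ hhhDXXXe ⇒ hhhhDXXXXe ⇒ hhhheXXXXe ⇒ hhhhehhXXXe ⇒ hhhhehhhhXXe ⇒ hhhhehhhhhhXe ⇒ hhhhehhhhhhhhe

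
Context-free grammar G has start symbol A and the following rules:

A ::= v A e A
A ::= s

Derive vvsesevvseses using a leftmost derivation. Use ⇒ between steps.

A⇒vAeA⇒vvAeAeA⇒vvseAeA⇒vvseseA⇒vvsesevAeA⇒vvsesevvAeAeA⇒vvsesevvseAeA⇒vvsesevvseseA⇒vvsesevvseses

A ⇒ vAeA   [A ::= v A e A]
vAeA ⇒ vvAeAeA   [A ::= v A e A]
vvAeAeA ⇒ vvseAeA   [A ::= s]
vvseAeA ⇒ vvseseA   [A ::= s]
vvseseA ⇒ vvsesevAeA   [A ::= v A e A]
vvsesevAeA ⇒ vvsesevvAeAeA   [A ::= v A e A]
vvsesevvAeAeA ⇒ vvsesevvseAeA   [A ::= s]
vvsesevvseAeA ⇒ vvsesevvseseA   [A ::= s]
vvsesevvseseA ⇒ vvsesevvseses   [A ::= s]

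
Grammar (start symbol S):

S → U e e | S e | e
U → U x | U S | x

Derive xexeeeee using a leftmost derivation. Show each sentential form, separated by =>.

S => Se => Ueee => USeee => USSeee => UxSSeee => USxSSeee => xSxSSeee => xexSSeee => xexeSeee => xexeeeee

S => Se   [S → S e]
Se => Ueee   [S → U e e]
Ueee => USeee   [U → U S]
USeee => USSeee   [U → U S]
USSeee => UxSSeee   [U → U x]
UxSSeee => USxSSeee   [U → U S]
USxSSeee => xSxSSeee   [U → x]
xSxSSeee => xexSSeee   [S → e]
xexSSeee => xexeSeee   [S → e]
xexeSeee => xexeeeee   [S → e]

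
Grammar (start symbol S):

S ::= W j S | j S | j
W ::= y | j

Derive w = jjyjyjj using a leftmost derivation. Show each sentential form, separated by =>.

S => jS   [S ::= j S]
jS => jjS   [S ::= j S]
jjS => jjWjS   [S ::= W j S]
jjWjS => jjyjS   [W ::= y]
jjyjS => jjyjWjS   [S ::= W j S]
jjyjWjS => jjyjyjS   [W ::= y]
jjyjyjS => jjyjyjj   [S ::= j]

S => jS => jjS => jjWjS => jjyjS => jjyjWjS => jjyjyjS => jjyjyjj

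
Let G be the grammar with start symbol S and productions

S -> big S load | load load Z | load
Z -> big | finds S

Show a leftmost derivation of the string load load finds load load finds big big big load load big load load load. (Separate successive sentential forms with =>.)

S => load load Z => load load finds S => load load finds load load Z => load load finds load load finds S => load load finds load load finds big S load => load load finds load load finds big big S load load => load load finds load load finds big big big S load load load => load load finds load load finds big big big load load Z load load load => load load finds load load finds big big big load load big load load load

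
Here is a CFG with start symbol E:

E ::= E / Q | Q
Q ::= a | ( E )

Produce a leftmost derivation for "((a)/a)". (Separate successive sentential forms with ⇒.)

E⇒Q⇒(E)⇒(E/Q)⇒(Q/Q)⇒((E)/Q)⇒((Q)/Q)⇒((a)/Q)⇒((a)/a)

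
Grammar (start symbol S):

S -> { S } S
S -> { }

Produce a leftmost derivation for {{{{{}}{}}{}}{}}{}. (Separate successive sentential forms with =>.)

S => {S}S => {{S}S}S => {{{S}S}S}S => {{{{S}S}S}S}S => {{{{{}}S}S}S}S => {{{{{}}{}}S}S}S => {{{{{}}{}}{}}S}S => {{{{{}}{}}{}}{}}S => {{{{{}}{}}{}}{}}{}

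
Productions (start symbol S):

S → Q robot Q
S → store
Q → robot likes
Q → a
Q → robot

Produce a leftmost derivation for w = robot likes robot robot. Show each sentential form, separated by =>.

S => Q robot Q => robot likes robot Q => robot likes robot robot

S => Q robot Q   [S → Q robot Q]
Q robot Q => robot likes robot Q   [Q → robot likes]
robot likes robot Q => robot likes robot robot   [Q → robot]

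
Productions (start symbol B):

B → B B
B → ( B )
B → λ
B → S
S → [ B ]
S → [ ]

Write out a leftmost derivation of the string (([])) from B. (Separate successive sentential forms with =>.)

B => (B)   [B → ( B )]
(B) => ((B))   [B → ( B )]
((B)) => ((BB))   [B → B B]
((BB)) => ((SB))   [B → S]
((SB)) => (([]B))   [S → [ ]]
(([]B)) => (([]))   [B → λ]

B=>(B)=>((B))=>((BB))=>((SB))=>(([]B))=>(([]))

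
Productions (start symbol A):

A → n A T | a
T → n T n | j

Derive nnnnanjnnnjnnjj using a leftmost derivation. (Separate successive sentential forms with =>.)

A=>nAT=>nnATT=>nnnATTT=>nnnnATTTT=>nnnnaTTTT=>nnnnanTnTTT=>nnnnanjnTTT=>nnnnanjnnTnTT=>nnnnanjnnnTnnTT=>nnnnanjnnnjnnTT=>nnnnanjnnnjnnjT=>nnnnanjnnnjnnjj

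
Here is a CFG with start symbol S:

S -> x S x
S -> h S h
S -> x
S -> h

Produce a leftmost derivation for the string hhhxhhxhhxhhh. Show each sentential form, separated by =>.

S => hSh   [S -> h S h]
hSh => hhShh   [S -> h S h]
hhShh => hhhShhh   [S -> h S h]
hhhShhh => hhhxSxhhh   [S -> x S x]
hhhxSxhhh => hhhxhShxhhh   [S -> h S h]
hhhxhShxhhh => hhhxhhShhxhhh   [S -> h S h]
hhhxhhShhxhhh => hhhxhhxhhxhhh   [S -> x]

S => hSh => hhShh => hhhShhh => hhhxSxhhh => hhhxhShxhhh => hhhxhhShhxhhh => hhhxhhxhhxhhh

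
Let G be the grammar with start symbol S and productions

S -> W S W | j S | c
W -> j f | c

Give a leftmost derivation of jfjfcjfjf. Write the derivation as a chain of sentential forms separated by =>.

S => WSW   [S -> W S W]
WSW => jfSW   [W -> j f]
jfSW => jfWSWW   [S -> W S W]
jfWSWW => jfjfSWW   [W -> j f]
jfjfSWW => jfjfcWW   [S -> c]
jfjfcWW => jfjfcjfW   [W -> j f]
jfjfcjfW => jfjfcjfjf   [W -> j f]

S => WSW => jfSW => jfWSWW => jfjfSWW => jfjfcWW => jfjfcjfW => jfjfcjfjf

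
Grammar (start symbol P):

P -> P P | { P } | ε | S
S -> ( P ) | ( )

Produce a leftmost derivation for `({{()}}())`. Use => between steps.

P => PP => SP => (P)P => (PP)P => ({P}P)P => ({{P}}P)P => ({{S}}P)P => ({{()}}P)P => ({{()}}S)P => ({{()}}())P => ({{()}}())

P => PP   [P -> P P]
PP => SP   [P -> S]
SP => (P)P   [S -> ( P )]
(P)P => (PP)P   [P -> P P]
(PP)P => ({P}P)P   [P -> { P }]
({P}P)P => ({{P}}P)P   [P -> { P }]
({{P}}P)P => ({{S}}P)P   [P -> S]
({{S}}P)P => ({{()}}P)P   [S -> ( )]
({{()}}P)P => ({{()}}S)P   [P -> S]
({{()}}S)P => ({{()}}())P   [S -> ( )]
({{()}}())P => ({{()}}())   [P -> ε]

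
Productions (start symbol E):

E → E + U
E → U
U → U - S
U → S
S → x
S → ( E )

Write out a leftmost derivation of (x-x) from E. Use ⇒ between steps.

E ⇒ U ⇒ S ⇒ (E) ⇒ (U) ⇒ (U-S) ⇒ (S-S) ⇒ (x-S) ⇒ (x-x)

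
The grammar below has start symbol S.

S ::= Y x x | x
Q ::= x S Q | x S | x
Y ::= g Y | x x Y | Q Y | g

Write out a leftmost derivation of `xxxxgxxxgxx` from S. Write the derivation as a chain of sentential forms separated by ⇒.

S ⇒ Yxx   [S ::= Y x x]
Yxx ⇒ QYxx   [Y ::= Q Y]
QYxx ⇒ xSQYxx   [Q ::= x S Q]
xSQYxx ⇒ xYxxQYxx   [S ::= Y x x]
xYxxQYxx ⇒ xxxYxxQYxx   [Y ::= x x Y]
xxxYxxQYxx ⇒ xxxQYxxQYxx   [Y ::= Q Y]
xxxQYxxQYxx ⇒ xxxxYxxQYxx   [Q ::= x]
xxxxYxxQYxx ⇒ xxxxgxxQYxx   [Y ::= g]
xxxxgxxQYxx ⇒ xxxxgxxxYxx   [Q ::= x]
xxxxgxxxYxx ⇒ xxxxgxxxgxx   [Y ::= g]

S ⇒ Yxx ⇒ QYxx ⇒ xSQYxx ⇒ xYxxQYxx ⇒ xxxYxxQYxx ⇒ xxxQYxxQYxx ⇒ xxxxYxxQYxx ⇒ xxxxgxxQYxx ⇒ xxxxgxxxYxx ⇒ xxxxgxxxgxx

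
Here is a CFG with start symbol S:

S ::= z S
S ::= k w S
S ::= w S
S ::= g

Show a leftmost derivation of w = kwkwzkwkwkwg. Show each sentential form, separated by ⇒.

S ⇒ kwS ⇒ kwkwS ⇒ kwkwzS ⇒ kwkwzkwS ⇒ kwkwzkwkwS ⇒ kwkwzkwkwkwS ⇒ kwkwzkwkwkwg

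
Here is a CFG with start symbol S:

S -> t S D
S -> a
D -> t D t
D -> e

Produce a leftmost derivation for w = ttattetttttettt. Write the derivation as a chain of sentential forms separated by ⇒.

S ⇒ tSD   [S -> t S D]
tSD ⇒ ttSDD   [S -> t S D]
ttSDD ⇒ ttaDD   [S -> a]
ttaDD ⇒ ttatDtD   [D -> t D t]
ttatDtD ⇒ ttattDttD   [D -> t D t]
ttattDttD ⇒ ttattettD   [D -> e]
ttattettD ⇒ ttattetttDt   [D -> t D t]
ttattetttDt ⇒ ttattettttDtt   [D -> t D t]
ttattettttDtt ⇒ ttattetttttDttt   [D -> t D t]
ttattetttttDttt ⇒ ttattetttttettt   [D -> e]

S ⇒ tSD ⇒ ttSDD ⇒ ttaDD ⇒ ttatDtD ⇒ ttattDttD ⇒ ttattettD ⇒ ttattetttDt ⇒ ttattettttDtt ⇒ ttattetttttDttt ⇒ ttattetttttettt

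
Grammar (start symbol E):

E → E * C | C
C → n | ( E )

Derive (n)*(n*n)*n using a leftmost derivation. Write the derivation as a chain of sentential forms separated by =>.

E => E*C => E*C*C => C*C*C => (E)*C*C => (C)*C*C => (n)*C*C => (n)*(E)*C => (n)*(E*C)*C => (n)*(C*C)*C => (n)*(n*C)*C => (n)*(n*n)*C => (n)*(n*n)*n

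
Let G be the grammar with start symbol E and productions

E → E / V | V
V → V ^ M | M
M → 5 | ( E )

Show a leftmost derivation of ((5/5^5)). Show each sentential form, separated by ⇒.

E ⇒ V ⇒ M ⇒ (E) ⇒ (V) ⇒ (M) ⇒ ((E)) ⇒ ((E/V)) ⇒ ((V/V)) ⇒ ((M/V)) ⇒ ((5/V)) ⇒ ((5/V^M)) ⇒ ((5/M^M)) ⇒ ((5/5^M)) ⇒ ((5/5^5))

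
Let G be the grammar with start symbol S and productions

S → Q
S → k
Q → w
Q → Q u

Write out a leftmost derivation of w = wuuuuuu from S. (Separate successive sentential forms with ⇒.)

S⇒Q⇒Qu⇒Quu⇒Quuu⇒Quuuu⇒Quuuuu⇒Quuuuuu⇒wuuuuuu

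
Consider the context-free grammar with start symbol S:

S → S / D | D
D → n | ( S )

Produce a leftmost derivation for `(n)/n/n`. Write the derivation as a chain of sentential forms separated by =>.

S => S/D => S/D/D => D/D/D => (S)/D/D => (D)/D/D => (n)/D/D => (n)/n/D => (n)/n/n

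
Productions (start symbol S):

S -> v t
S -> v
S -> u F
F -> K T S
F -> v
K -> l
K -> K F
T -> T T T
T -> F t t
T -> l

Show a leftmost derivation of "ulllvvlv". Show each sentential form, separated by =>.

S => uF   [S -> u F]
uF => uKTS   [F -> K T S]
uKTS => uKFTS   [K -> K F]
uKFTS => uKFFTS   [K -> K F]
uKFFTS => ulFFTS   [K -> l]
ulFFTS => ulKTSFTS   [F -> K T S]
ulKTSFTS => ullTSFTS   [K -> l]
ullTSFTS => ulllSFTS   [T -> l]
ulllSFTS => ulllvFTS   [S -> v]
ulllvFTS => ulllvvTS   [F -> v]
ulllvvTS => ulllvvlS   [T -> l]
ulllvvlS => ulllvvlv   [S -> v]

S => uF => uKTS => uKFTS => uKFFTS => ulFFTS => ulKTSFTS => ullTSFTS => ulllSFTS => ulllvFTS => ulllvvTS => ulllvvlS => ulllvvlv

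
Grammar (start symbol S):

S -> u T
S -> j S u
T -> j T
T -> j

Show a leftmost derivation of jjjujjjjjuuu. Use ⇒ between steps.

S⇒jSu⇒jjSuu⇒jjjSuuu⇒jjjuTuuu⇒jjjujTuuu⇒jjjujjTuuu⇒jjjujjjTuuu⇒jjjujjjjTuuu⇒jjjujjjjjuuu

S ⇒ jSu   [S -> j S u]
jSu ⇒ jjSuu   [S -> j S u]
jjSuu ⇒ jjjSuuu   [S -> j S u]
jjjSuuu ⇒ jjjuTuuu   [S -> u T]
jjjuTuuu ⇒ jjjujTuuu   [T -> j T]
jjjujTuuu ⇒ jjjujjTuuu   [T -> j T]
jjjujjTuuu ⇒ jjjujjjTuuu   [T -> j T]
jjjujjjTuuu ⇒ jjjujjjjTuuu   [T -> j T]
jjjujjjjTuuu ⇒ jjjujjjjjuuu   [T -> j]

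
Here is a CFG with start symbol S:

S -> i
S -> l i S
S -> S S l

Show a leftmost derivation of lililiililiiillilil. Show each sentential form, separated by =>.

S => liS   [S -> l i S]
liS => liliS   [S -> l i S]
liliS => lililiS   [S -> l i S]
lililiS => lililiSSl   [S -> S S l]
lililiSSl => lililiSSlSl   [S -> S S l]
lililiSSlSl => lililiSSlSlSl   [S -> S S l]
lililiSSlSlSl => lililiiSlSlSl   [S -> i]
lililiiSlSlSl => lililiiliSlSlSl   [S -> l i S]
lililiiliSlSlSl => lililiiliSSllSlSl   [S -> S S l]
lililiiliSSllSlSl => lililiililiSSllSlSl   [S -> l i S]
lililiililiSSllSlSl => lililiililiiSllSlSl   [S -> i]
lililiililiiSllSlSl => lililiililiiillSlSl   [S -> i]
lililiililiiillSlSl => lililiililiiillilSl   [S -> i]
lililiililiiillilSl => lililiililiiillilil   [S -> i]

S => liS => liliS => lililiS => lililiSSl => lililiSSlSl => lililiSSlSlSl => lililiiSlSlSl => lililiiliSlSlSl => lililiiliSSllSlSl => lililiililiSSllSlSl => lililiililiiSllSlSl => lililiililiiillSlSl => lililiililiiillilSl => lililiililiiillilil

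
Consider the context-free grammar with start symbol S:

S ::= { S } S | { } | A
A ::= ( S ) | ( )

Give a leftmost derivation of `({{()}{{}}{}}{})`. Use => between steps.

S => A   [S ::= A]
A => (S)   [A ::= ( S )]
(S) => ({S}S)   [S ::= { S } S]
({S}S) => ({{S}S}S)   [S ::= { S } S]
({{S}S}S) => ({{A}S}S)   [S ::= A]
({{A}S}S) => ({{()}S}S)   [A ::= ( )]
({{()}S}S) => ({{()}{S}S}S)   [S ::= { S } S]
({{()}{S}S}S) => ({{()}{{}}S}S)   [S ::= { }]
({{()}{{}}S}S) => ({{()}{{}}{}}S)   [S ::= { }]
({{()}{{}}{}}S) => ({{()}{{}}{}}{})   [S ::= { }]

S => A => (S) => ({S}S) => ({{S}S}S) => ({{A}S}S) => ({{()}S}S) => ({{()}{S}S}S) => ({{()}{{}}S}S) => ({{()}{{}}{}}S) => ({{()}{{}}{}}{})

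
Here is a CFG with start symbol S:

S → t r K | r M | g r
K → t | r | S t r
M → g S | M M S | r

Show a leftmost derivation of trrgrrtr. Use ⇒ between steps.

S ⇒ trK ⇒ trStr ⇒ trrMtr ⇒ trrgStr ⇒ trrgrMtr ⇒ trrgrrtr

S ⇒ trK   [S → t r K]
trK ⇒ trStr   [K → S t r]
trStr ⇒ trrMtr   [S → r M]
trrMtr ⇒ trrgStr   [M → g S]
trrgStr ⇒ trrgrMtr   [S → r M]
trrgrMtr ⇒ trrgrrtr   [M → r]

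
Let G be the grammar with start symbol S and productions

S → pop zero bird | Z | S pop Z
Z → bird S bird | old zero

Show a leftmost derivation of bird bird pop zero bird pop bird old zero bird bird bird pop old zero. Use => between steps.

S => S pop Z   [S → S pop Z]
S pop Z => Z pop Z   [S → Z]
Z pop Z => bird S bird pop Z   [Z → bird S bird]
bird S bird pop Z => bird Z bird pop Z   [S → Z]
bird Z bird pop Z => bird bird S bird bird pop Z   [Z → bird S bird]
bird bird S bird bird pop Z => bird bird S pop Z bird bird pop Z   [S → S pop Z]
bird bird S pop Z bird bird pop Z => bird bird pop zero bird pop Z bird bird pop Z   [S → pop zero bird]
bird bird pop zero bird pop Z bird bird pop Z => bird bird pop zero bird pop bird S bird bird bird pop Z   [Z → bird S bird]
bird bird pop zero bird pop bird S bird bird bird pop Z => bird bird pop zero bird pop bird Z bird bird bird pop Z   [S → Z]
bird bird pop zero bird pop bird Z bird bird bird pop Z => bird bird pop zero bird pop bird old zero bird bird bird pop Z   [Z → old zero]
bird bird pop zero bird pop bird old zero bird bird bird pop Z => bird bird pop zero bird pop bird old zero bird bird bird pop old zero   [Z → old zero]

S => S pop Z => Z pop Z => bird S bird pop Z => bird Z bird pop Z => bird bird S bird bird pop Z => bird bird S pop Z bird bird pop Z => bird bird pop zero bird pop Z bird bird pop Z => bird bird pop zero bird pop bird S bird bird bird pop Z => bird bird pop zero bird pop bird Z bird bird bird pop Z => bird bird pop zero bird pop bird old zero bird bird bird pop Z => bird bird pop zero bird pop bird old zero bird bird bird pop old zero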